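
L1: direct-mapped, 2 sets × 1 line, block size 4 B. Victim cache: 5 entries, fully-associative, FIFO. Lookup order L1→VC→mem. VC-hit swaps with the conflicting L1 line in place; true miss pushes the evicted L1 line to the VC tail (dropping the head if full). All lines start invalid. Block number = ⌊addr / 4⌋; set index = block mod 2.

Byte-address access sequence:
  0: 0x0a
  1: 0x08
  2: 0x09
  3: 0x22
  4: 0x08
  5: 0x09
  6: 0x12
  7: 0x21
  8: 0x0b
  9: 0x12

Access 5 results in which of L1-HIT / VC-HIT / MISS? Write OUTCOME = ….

OUTCOME = L1-HIT

  [0] addr=0xa blk=2 s=0: MISS | VC []
  [1] addr=0x8 blk=2 s=0: L1-HIT | VC []
  [2] addr=0x9 blk=2 s=0: L1-HIT | VC []
  [3] addr=0x22 blk=8 s=0: MISS | VC [2]
  [4] addr=0x8 blk=2 s=0: VC-HIT | VC [8]
  [5] addr=0x9 blk=2 s=0: L1-HIT | VC [8]
  [6] addr=0x12 blk=4 s=0: MISS | VC [8, 2]
  [7] addr=0x21 blk=8 s=0: VC-HIT | VC [4, 2]
  [8] addr=0xb blk=2 s=0: VC-HIT | VC [4, 8]
  [9] addr=0x12 blk=4 s=0: VC-HIT | VC [2, 8]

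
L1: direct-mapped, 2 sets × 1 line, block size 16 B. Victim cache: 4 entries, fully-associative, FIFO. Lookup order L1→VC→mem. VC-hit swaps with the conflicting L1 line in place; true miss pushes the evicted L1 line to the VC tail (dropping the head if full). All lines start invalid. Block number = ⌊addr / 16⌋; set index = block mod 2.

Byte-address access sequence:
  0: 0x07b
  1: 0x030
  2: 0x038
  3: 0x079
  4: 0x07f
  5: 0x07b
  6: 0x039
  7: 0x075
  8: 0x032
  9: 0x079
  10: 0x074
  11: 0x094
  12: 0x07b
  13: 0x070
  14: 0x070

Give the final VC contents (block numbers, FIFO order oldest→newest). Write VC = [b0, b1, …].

0: 0x7b (blk 7, set 1) → MISS  vc=[]
1: 0x30 (blk 3, set 1) → MISS  vc=[7]
2: 0x38 (blk 3, set 1) → L1-HIT  vc=[7]
3: 0x79 (blk 7, set 1) → VC-HIT  vc=[3]
4: 0x7f (blk 7, set 1) → L1-HIT  vc=[3]
5: 0x7b (blk 7, set 1) → L1-HIT  vc=[3]
6: 0x39 (blk 3, set 1) → VC-HIT  vc=[7]
7: 0x75 (blk 7, set 1) → VC-HIT  vc=[3]
8: 0x32 (blk 3, set 1) → VC-HIT  vc=[7]
9: 0x79 (blk 7, set 1) → VC-HIT  vc=[3]
10: 0x74 (blk 7, set 1) → L1-HIT  vc=[3]
11: 0x94 (blk 9, set 1) → MISS  vc=[3, 7]
12: 0x7b (blk 7, set 1) → VC-HIT  vc=[3, 9]
13: 0x70 (blk 7, set 1) → L1-HIT  vc=[3, 9]
14: 0x70 (blk 7, set 1) → L1-HIT  vc=[3, 9]

VC = [3, 9]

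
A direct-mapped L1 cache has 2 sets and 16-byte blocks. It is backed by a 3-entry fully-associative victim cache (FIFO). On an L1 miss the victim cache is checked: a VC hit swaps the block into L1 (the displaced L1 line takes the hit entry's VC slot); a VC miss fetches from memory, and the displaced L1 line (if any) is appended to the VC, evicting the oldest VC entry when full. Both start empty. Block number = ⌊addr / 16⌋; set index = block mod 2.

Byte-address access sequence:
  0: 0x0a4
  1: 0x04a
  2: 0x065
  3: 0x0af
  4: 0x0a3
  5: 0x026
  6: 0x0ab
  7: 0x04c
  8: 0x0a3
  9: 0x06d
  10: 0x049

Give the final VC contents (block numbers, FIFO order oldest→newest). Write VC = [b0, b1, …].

#0 0xa4→b10/s0 MISS; vc=[]
#1 0x4a→b4/s0 MISS; vc=[10]
#2 0x65→b6/s0 MISS; vc=[10,4]
#3 0xaf→b10/s0 VC-HIT; vc=[6,4]
#4 0xa3→b10/s0 L1-HIT; vc=[6,4]
#5 0x26→b2/s0 MISS; vc=[6,4,10]
#6 0xab→b10/s0 VC-HIT; vc=[6,4,2]
#7 0x4c→b4/s0 VC-HIT; vc=[6,10,2]
#8 0xa3→b10/s0 VC-HIT; vc=[6,4,2]
#9 0x6d→b6/s0 VC-HIT; vc=[10,4,2]
#10 0x49→b4/s0 VC-HIT; vc=[10,6,2]

VC = [10, 6, 2]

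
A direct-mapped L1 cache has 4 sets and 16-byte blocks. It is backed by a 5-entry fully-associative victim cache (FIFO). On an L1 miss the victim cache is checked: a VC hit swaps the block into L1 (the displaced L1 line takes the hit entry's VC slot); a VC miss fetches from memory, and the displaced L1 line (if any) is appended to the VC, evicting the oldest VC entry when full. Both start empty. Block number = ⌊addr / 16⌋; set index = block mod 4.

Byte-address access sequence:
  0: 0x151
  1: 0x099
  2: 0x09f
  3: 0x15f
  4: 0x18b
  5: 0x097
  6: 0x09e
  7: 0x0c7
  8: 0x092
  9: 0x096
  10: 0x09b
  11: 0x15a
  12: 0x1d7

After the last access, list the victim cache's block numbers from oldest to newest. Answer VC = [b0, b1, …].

0: 0x151 (blk 21, set 1) → MISS  vc=[]
1: 0x99 (blk 9, set 1) → MISS  vc=[21]
2: 0x9f (blk 9, set 1) → L1-HIT  vc=[21]
3: 0x15f (blk 21, set 1) → VC-HIT  vc=[9]
4: 0x18b (blk 24, set 0) → MISS  vc=[9]
5: 0x97 (blk 9, set 1) → VC-HIT  vc=[21]
6: 0x9e (blk 9, set 1) → L1-HIT  vc=[21]
7: 0xc7 (blk 12, set 0) → MISS  vc=[21, 24]
8: 0x92 (blk 9, set 1) → L1-HIT  vc=[21, 24]
9: 0x96 (blk 9, set 1) → L1-HIT  vc=[21, 24]
10: 0x9b (blk 9, set 1) → L1-HIT  vc=[21, 24]
11: 0x15a (blk 21, set 1) → VC-HIT  vc=[9, 24]
12: 0x1d7 (blk 29, set 1) → MISS  vc=[9, 24, 21]

VC = [9, 24, 21]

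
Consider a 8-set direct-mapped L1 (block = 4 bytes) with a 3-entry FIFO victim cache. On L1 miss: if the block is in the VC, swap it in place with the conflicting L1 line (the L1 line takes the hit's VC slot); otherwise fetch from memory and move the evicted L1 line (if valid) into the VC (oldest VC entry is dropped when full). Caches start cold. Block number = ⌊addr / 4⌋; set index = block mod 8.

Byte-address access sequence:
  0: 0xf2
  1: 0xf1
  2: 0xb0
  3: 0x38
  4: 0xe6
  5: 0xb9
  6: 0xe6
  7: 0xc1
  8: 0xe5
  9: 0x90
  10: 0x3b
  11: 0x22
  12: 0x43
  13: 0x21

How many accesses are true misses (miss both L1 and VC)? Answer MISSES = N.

#0 0xf2→b60/s4 MISS; vc=[]
#1 0xf1→b60/s4 L1-HIT; vc=[]
#2 0xb0→b44/s4 MISS; vc=[60]
#3 0x38→b14/s6 MISS; vc=[60]
#4 0xe6→b57/s1 MISS; vc=[60]
#5 0xb9→b46/s6 MISS; vc=[60,14]
#6 0xe6→b57/s1 L1-HIT; vc=[60,14]
#7 0xc1→b48/s0 MISS; vc=[60,14]
#8 0xe5→b57/s1 L1-HIT; vc=[60,14]
#9 0x90→b36/s4 MISS; vc=[60,14,44]
#10 0x3b→b14/s6 VC-HIT; vc=[60,46,44]
#11 0x22→b8/s0 MISS; vc=[46,44,48]
#12 0x43→b16/s0 MISS; vc=[44,48,8]
#13 0x21→b8/s0 VC-HIT; vc=[44,48,16]

MISSES = 9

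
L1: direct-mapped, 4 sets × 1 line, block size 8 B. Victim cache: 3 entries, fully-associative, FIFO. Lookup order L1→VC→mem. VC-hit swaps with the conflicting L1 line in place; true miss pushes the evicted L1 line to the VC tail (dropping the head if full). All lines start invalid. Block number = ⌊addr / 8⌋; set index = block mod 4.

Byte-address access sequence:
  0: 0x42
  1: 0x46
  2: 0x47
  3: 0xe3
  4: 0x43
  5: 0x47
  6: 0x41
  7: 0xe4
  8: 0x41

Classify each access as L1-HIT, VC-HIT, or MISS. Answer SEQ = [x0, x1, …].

0: 0x42 (blk 8, set 0) → MISS  vc=[]
1: 0x46 (blk 8, set 0) → L1-HIT  vc=[]
2: 0x47 (blk 8, set 0) → L1-HIT  vc=[]
3: 0xe3 (blk 28, set 0) → MISS  vc=[8]
4: 0x43 (blk 8, set 0) → VC-HIT  vc=[28]
5: 0x47 (blk 8, set 0) → L1-HIT  vc=[28]
6: 0x41 (blk 8, set 0) → L1-HIT  vc=[28]
7: 0xe4 (blk 28, set 0) → VC-HIT  vc=[8]
8: 0x41 (blk 8, set 0) → VC-HIT  vc=[28]

SEQ = [MISS, L1-HIT, L1-HIT, MISS, VC-HIT, L1-HIT, L1-HIT, VC-HIT, VC-HIT]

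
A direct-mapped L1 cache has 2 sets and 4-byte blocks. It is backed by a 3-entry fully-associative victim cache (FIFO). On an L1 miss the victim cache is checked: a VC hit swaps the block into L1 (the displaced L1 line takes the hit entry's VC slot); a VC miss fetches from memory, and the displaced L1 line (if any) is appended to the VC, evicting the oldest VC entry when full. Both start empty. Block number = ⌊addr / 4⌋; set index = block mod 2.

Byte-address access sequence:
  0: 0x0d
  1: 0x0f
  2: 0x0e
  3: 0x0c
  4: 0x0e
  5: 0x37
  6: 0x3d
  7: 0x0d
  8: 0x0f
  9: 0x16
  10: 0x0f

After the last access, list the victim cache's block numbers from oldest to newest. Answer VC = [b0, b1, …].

  [0] addr=0xd blk=3 s=1: MISS | VC []
  [1] addr=0xf blk=3 s=1: L1-HIT | VC []
  [2] addr=0xe blk=3 s=1: L1-HIT | VC []
  [3] addr=0xc blk=3 s=1: L1-HIT | VC []
  [4] addr=0xe blk=3 s=1: L1-HIT | VC []
  [5] addr=0x37 blk=13 s=1: MISS | VC [3]
  [6] addr=0x3d blk=15 s=1: MISS | VC [3, 13]
  [7] addr=0xd blk=3 s=1: VC-HIT | VC [15, 13]
  [8] addr=0xf blk=3 s=1: L1-HIT | VC [15, 13]
  [9] addr=0x16 blk=5 s=1: MISS | VC [15, 13, 3]
  [10] addr=0xf blk=3 s=1: VC-HIT | VC [15, 13, 5]

VC = [15, 13, 5]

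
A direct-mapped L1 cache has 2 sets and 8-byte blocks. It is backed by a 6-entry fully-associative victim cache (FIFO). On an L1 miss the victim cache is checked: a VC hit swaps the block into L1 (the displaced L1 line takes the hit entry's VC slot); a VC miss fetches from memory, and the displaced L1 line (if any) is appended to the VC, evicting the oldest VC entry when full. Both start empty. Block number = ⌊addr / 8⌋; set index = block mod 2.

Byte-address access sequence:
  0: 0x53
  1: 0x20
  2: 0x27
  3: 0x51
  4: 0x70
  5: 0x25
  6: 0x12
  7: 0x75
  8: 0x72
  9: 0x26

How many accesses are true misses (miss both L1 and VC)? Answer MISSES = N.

#0 0x53→b10/s0 MISS; vc=[]
#1 0x20→b4/s0 MISS; vc=[10]
#2 0x27→b4/s0 L1-HIT; vc=[10]
#3 0x51→b10/s0 VC-HIT; vc=[4]
#4 0x70→b14/s0 MISS; vc=[4,10]
#5 0x25→b4/s0 VC-HIT; vc=[14,10]
#6 0x12→b2/s0 MISS; vc=[14,10,4]
#7 0x75→b14/s0 VC-HIT; vc=[2,10,4]
#8 0x72→b14/s0 L1-HIT; vc=[2,10,4]
#9 0x26→b4/s0 VC-HIT; vc=[2,10,14]

MISSES = 4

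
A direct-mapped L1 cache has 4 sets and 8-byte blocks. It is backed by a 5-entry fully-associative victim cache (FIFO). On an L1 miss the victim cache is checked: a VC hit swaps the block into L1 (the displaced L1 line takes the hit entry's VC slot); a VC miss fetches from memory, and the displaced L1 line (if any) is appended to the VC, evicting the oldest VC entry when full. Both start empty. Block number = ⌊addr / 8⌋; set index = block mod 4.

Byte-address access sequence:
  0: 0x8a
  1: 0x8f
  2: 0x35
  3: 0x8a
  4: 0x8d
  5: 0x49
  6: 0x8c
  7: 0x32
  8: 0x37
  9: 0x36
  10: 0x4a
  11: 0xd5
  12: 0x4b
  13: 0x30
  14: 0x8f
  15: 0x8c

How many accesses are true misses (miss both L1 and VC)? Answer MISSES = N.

MISSES = 4

0: 0x8a (blk 17, set 1) → MISS  vc=[]
1: 0x8f (blk 17, set 1) → L1-HIT  vc=[]
2: 0x35 (blk 6, set 2) → MISS  vc=[]
3: 0x8a (blk 17, set 1) → L1-HIT  vc=[]
4: 0x8d (blk 17, set 1) → L1-HIT  vc=[]
5: 0x49 (blk 9, set 1) → MISS  vc=[17]
6: 0x8c (blk 17, set 1) → VC-HIT  vc=[9]
7: 0x32 (blk 6, set 2) → L1-HIT  vc=[9]
8: 0x37 (blk 6, set 2) → L1-HIT  vc=[9]
9: 0x36 (blk 6, set 2) → L1-HIT  vc=[9]
10: 0x4a (blk 9, set 1) → VC-HIT  vc=[17]
11: 0xd5 (blk 26, set 2) → MISS  vc=[17, 6]
12: 0x4b (blk 9, set 1) → L1-HIT  vc=[17, 6]
13: 0x30 (blk 6, set 2) → VC-HIT  vc=[17, 26]
14: 0x8f (blk 17, set 1) → VC-HIT  vc=[9, 26]
15: 0x8c (blk 17, set 1) → L1-HIT  vc=[9, 26]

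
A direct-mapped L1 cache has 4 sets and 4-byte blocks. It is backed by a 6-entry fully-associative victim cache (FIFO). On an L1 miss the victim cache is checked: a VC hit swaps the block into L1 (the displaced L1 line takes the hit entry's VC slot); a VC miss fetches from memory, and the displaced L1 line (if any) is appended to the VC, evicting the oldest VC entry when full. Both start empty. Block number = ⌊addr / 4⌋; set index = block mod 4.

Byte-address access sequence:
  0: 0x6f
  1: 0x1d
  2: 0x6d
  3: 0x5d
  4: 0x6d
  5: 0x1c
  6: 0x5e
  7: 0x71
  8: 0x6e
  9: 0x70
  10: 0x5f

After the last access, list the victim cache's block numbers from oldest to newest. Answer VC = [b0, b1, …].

  [0] addr=0x6f blk=27 s=3: MISS | VC []
  [1] addr=0x1d blk=7 s=3: MISS | VC [27]
  [2] addr=0x6d blk=27 s=3: VC-HIT | VC [7]
  [3] addr=0x5d blk=23 s=3: MISS | VC [7, 27]
  [4] addr=0x6d blk=27 s=3: VC-HIT | VC [7, 23]
  [5] addr=0x1c blk=7 s=3: VC-HIT | VC [27, 23]
  [6] addr=0x5e blk=23 s=3: VC-HIT | VC [27, 7]
  [7] addr=0x71 blk=28 s=0: MISS | VC [27, 7]
  [8] addr=0x6e blk=27 s=3: VC-HIT | VC [23, 7]
  [9] addr=0x70 blk=28 s=0: L1-HIT | VC [23, 7]
  [10] addr=0x5f blk=23 s=3: VC-HIT | VC [27, 7]

VC = [27, 7]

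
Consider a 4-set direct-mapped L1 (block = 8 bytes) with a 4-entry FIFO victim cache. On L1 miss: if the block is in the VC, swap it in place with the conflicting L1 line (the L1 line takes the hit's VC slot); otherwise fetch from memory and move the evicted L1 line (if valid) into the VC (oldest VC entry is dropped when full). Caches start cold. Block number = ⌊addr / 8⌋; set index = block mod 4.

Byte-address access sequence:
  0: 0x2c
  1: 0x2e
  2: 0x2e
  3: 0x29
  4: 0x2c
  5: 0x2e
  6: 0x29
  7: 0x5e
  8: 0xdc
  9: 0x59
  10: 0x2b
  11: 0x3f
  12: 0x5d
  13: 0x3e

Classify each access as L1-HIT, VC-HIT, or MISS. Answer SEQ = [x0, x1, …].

SEQ = [MISS, L1-HIT, L1-HIT, L1-HIT, L1-HIT, L1-HIT, L1-HIT, MISS, MISS, VC-HIT, L1-HIT, MISS, VC-HIT, VC-HIT]

0: 0x2c (blk 5, set 1) → MISS  vc=[]
1: 0x2e (blk 5, set 1) → L1-HIT  vc=[]
2: 0x2e (blk 5, set 1) → L1-HIT  vc=[]
3: 0x29 (blk 5, set 1) → L1-HIT  vc=[]
4: 0x2c (blk 5, set 1) → L1-HIT  vc=[]
5: 0x2e (blk 5, set 1) → L1-HIT  vc=[]
6: 0x29 (blk 5, set 1) → L1-HIT  vc=[]
7: 0x5e (blk 11, set 3) → MISS  vc=[]
8: 0xdc (blk 27, set 3) → MISS  vc=[11]
9: 0x59 (blk 11, set 3) → VC-HIT  vc=[27]
10: 0x2b (blk 5, set 1) → L1-HIT  vc=[27]
11: 0x3f (blk 7, set 3) → MISS  vc=[27, 11]
12: 0x5d (blk 11, set 3) → VC-HIT  vc=[27, 7]
13: 0x3e (blk 7, set 3) → VC-HIT  vc=[27, 11]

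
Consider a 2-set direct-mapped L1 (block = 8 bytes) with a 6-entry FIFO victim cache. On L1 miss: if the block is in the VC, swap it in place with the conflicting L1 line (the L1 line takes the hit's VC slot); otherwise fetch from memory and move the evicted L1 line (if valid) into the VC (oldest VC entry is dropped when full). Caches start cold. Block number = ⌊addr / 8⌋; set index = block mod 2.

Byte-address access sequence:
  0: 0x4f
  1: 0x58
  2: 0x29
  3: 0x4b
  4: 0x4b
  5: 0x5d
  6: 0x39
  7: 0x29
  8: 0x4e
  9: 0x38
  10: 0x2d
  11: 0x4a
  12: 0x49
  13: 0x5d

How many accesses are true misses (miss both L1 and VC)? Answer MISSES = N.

MISSES = 4

  [0] addr=0x4f blk=9 s=1: MISS | VC []
  [1] addr=0x58 blk=11 s=1: MISS | VC [9]
  [2] addr=0x29 blk=5 s=1: MISS | VC [9, 11]
  [3] addr=0x4b blk=9 s=1: VC-HIT | VC [5, 11]
  [4] addr=0x4b blk=9 s=1: L1-HIT | VC [5, 11]
  [5] addr=0x5d blk=11 s=1: VC-HIT | VC [5, 9]
  [6] addr=0x39 blk=7 s=1: MISS | VC [5, 9, 11]
  [7] addr=0x29 blk=5 s=1: VC-HIT | VC [7, 9, 11]
  [8] addr=0x4e blk=9 s=1: VC-HIT | VC [7, 5, 11]
  [9] addr=0x38 blk=7 s=1: VC-HIT | VC [9, 5, 11]
  [10] addr=0x2d blk=5 s=1: VC-HIT | VC [9, 7, 11]
  [11] addr=0x4a blk=9 s=1: VC-HIT | VC [5, 7, 11]
  [12] addr=0x49 blk=9 s=1: L1-HIT | VC [5, 7, 11]
  [13] addr=0x5d blk=11 s=1: VC-HIT | VC [5, 7, 9]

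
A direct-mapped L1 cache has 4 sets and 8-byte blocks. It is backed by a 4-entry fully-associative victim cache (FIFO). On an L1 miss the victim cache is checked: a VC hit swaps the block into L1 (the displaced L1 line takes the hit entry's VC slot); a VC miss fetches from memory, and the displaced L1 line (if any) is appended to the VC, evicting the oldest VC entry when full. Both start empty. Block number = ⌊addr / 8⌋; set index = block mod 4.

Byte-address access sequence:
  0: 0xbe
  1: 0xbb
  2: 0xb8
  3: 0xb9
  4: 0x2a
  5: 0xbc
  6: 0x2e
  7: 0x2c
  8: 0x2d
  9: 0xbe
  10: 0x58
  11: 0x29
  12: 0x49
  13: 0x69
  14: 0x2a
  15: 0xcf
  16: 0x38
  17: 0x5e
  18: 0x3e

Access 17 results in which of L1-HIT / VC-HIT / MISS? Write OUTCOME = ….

OUTCOME = VC-HIT

#0 0xbe→b23/s3 MISS; vc=[]
#1 0xbb→b23/s3 L1-HIT; vc=[]
#2 0xb8→b23/s3 L1-HIT; vc=[]
#3 0xb9→b23/s3 L1-HIT; vc=[]
#4 0x2a→b5/s1 MISS; vc=[]
#5 0xbc→b23/s3 L1-HIT; vc=[]
#6 0x2e→b5/s1 L1-HIT; vc=[]
#7 0x2c→b5/s1 L1-HIT; vc=[]
#8 0x2d→b5/s1 L1-HIT; vc=[]
#9 0xbe→b23/s3 L1-HIT; vc=[]
#10 0x58→b11/s3 MISS; vc=[23]
#11 0x29→b5/s1 L1-HIT; vc=[23]
#12 0x49→b9/s1 MISS; vc=[23,5]
#13 0x69→b13/s1 MISS; vc=[23,5,9]
#14 0x2a→b5/s1 VC-HIT; vc=[23,13,9]
#15 0xcf→b25/s1 MISS; vc=[23,13,9,5]
#16 0x38→b7/s3 MISS; vc=[13,9,5,11]
#17 0x5e→b11/s3 VC-HIT; vc=[13,9,5,7]
#18 0x3e→b7/s3 VC-HIT; vc=[13,9,5,11]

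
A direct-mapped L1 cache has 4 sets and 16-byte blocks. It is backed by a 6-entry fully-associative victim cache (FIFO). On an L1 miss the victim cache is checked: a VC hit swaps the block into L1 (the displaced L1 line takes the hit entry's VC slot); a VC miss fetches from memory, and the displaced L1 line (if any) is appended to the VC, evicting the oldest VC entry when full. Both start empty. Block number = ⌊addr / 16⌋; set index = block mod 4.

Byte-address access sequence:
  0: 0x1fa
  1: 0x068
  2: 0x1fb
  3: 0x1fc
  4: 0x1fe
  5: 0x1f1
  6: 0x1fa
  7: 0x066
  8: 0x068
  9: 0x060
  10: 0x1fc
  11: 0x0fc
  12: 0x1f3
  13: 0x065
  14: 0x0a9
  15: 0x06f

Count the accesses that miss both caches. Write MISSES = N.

  [0] addr=0x1fa blk=31 s=3: MISS | VC []
  [1] addr=0x68 blk=6 s=2: MISS | VC []
  [2] addr=0x1fb blk=31 s=3: L1-HIT | VC []
  [3] addr=0x1fc blk=31 s=3: L1-HIT | VC []
  [4] addr=0x1fe blk=31 s=3: L1-HIT | VC []
  [5] addr=0x1f1 blk=31 s=3: L1-HIT | VC []
  [6] addr=0x1fa blk=31 s=3: L1-HIT | VC []
  [7] addr=0x66 blk=6 s=2: L1-HIT | VC []
  [8] addr=0x68 blk=6 s=2: L1-HIT | VC []
  [9] addr=0x60 blk=6 s=2: L1-HIT | VC []
  [10] addr=0x1fc blk=31 s=3: L1-HIT | VC []
  [11] addr=0xfc blk=15 s=3: MISS | VC [31]
  [12] addr=0x1f3 blk=31 s=3: VC-HIT | VC [15]
  [13] addr=0x65 blk=6 s=2: L1-HIT | VC [15]
  [14] addr=0xa9 blk=10 s=2: MISS | VC [15, 6]
  [15] addr=0x6f blk=6 s=2: VC-HIT | VC [15, 10]

MISSES = 4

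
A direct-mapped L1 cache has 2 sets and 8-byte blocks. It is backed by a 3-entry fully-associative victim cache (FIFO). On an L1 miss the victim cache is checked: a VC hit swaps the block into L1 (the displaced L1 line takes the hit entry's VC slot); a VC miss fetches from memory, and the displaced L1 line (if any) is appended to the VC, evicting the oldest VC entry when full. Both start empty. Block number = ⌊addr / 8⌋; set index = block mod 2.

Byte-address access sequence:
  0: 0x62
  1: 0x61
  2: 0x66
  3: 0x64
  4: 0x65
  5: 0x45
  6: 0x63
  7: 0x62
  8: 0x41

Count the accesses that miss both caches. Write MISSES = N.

MISSES = 2

  [0] addr=0x62 blk=12 s=0: MISS | VC []
  [1] addr=0x61 blk=12 s=0: L1-HIT | VC []
  [2] addr=0x66 blk=12 s=0: L1-HIT | VC []
  [3] addr=0x64 blk=12 s=0: L1-HIT | VC []
  [4] addr=0x65 blk=12 s=0: L1-HIT | VC []
  [5] addr=0x45 blk=8 s=0: MISS | VC [12]
  [6] addr=0x63 blk=12 s=0: VC-HIT | VC [8]
  [7] addr=0x62 blk=12 s=0: L1-HIT | VC [8]
  [8] addr=0x41 blk=8 s=0: VC-HIT | VC [12]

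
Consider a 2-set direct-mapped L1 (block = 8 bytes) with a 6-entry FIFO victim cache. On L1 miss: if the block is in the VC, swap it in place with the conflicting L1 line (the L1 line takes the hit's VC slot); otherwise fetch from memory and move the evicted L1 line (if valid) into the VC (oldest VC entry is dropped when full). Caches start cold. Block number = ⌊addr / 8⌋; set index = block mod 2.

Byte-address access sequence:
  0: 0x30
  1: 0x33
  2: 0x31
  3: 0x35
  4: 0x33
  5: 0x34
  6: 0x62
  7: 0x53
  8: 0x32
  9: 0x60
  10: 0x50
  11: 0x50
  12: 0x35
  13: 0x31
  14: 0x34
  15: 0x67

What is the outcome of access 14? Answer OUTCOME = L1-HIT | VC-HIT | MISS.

OUTCOME = L1-HIT

  [0] addr=0x30 blk=6 s=0: MISS | VC []
  [1] addr=0x33 blk=6 s=0: L1-HIT | VC []
  [2] addr=0x31 blk=6 s=0: L1-HIT | VC []
  [3] addr=0x35 blk=6 s=0: L1-HIT | VC []
  [4] addr=0x33 blk=6 s=0: L1-HIT | VC []
  [5] addr=0x34 blk=6 s=0: L1-HIT | VC []
  [6] addr=0x62 blk=12 s=0: MISS | VC [6]
  [7] addr=0x53 blk=10 s=0: MISS | VC [6, 12]
  [8] addr=0x32 blk=6 s=0: VC-HIT | VC [10, 12]
  [9] addr=0x60 blk=12 s=0: VC-HIT | VC [10, 6]
  [10] addr=0x50 blk=10 s=0: VC-HIT | VC [12, 6]
  [11] addr=0x50 blk=10 s=0: L1-HIT | VC [12, 6]
  [12] addr=0x35 blk=6 s=0: VC-HIT | VC [12, 10]
  [13] addr=0x31 blk=6 s=0: L1-HIT | VC [12, 10]
  [14] addr=0x34 blk=6 s=0: L1-HIT | VC [12, 10]
  [15] addr=0x67 blk=12 s=0: VC-HIT | VC [6, 10]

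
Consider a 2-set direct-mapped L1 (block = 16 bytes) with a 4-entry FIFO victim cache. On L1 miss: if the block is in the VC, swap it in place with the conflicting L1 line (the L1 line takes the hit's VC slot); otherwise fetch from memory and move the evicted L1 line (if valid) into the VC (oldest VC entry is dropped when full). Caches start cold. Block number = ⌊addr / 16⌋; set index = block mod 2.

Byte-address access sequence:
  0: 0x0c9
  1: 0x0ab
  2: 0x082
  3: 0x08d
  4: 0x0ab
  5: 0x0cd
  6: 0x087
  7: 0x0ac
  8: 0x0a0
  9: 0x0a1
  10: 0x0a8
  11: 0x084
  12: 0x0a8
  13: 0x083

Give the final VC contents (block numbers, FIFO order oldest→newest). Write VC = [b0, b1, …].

  [0] addr=0xc9 blk=12 s=0: MISS | VC []
  [1] addr=0xab blk=10 s=0: MISS | VC [12]
  [2] addr=0x82 blk=8 s=0: MISS | VC [12, 10]
  [3] addr=0x8d blk=8 s=0: L1-HIT | VC [12, 10]
  [4] addr=0xab blk=10 s=0: VC-HIT | VC [12, 8]
  [5] addr=0xcd blk=12 s=0: VC-HIT | VC [10, 8]
  [6] addr=0x87 blk=8 s=0: VC-HIT | VC [10, 12]
  [7] addr=0xac blk=10 s=0: VC-HIT | VC [8, 12]
  [8] addr=0xa0 blk=10 s=0: L1-HIT | VC [8, 12]
  [9] addr=0xa1 blk=10 s=0: L1-HIT | VC [8, 12]
  [10] addr=0xa8 blk=10 s=0: L1-HIT | VC [8, 12]
  [11] addr=0x84 blk=8 s=0: VC-HIT | VC [10, 12]
  [12] addr=0xa8 blk=10 s=0: VC-HIT | VC [8, 12]
  [13] addr=0x83 blk=8 s=0: VC-HIT | VC [10, 12]

VC = [10, 12]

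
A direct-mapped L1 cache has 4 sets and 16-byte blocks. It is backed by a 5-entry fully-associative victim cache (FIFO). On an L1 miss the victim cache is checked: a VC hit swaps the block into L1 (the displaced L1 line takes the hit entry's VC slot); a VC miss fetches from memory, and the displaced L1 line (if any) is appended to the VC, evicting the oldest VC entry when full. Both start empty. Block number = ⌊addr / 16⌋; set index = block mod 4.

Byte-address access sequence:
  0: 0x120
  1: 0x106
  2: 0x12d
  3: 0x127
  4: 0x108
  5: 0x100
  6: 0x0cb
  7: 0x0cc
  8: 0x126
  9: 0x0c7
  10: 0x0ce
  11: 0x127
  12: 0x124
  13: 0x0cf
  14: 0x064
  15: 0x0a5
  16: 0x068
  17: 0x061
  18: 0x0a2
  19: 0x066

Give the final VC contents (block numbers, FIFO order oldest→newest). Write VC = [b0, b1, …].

0: 0x120 (blk 18, set 2) → MISS  vc=[]
1: 0x106 (blk 16, set 0) → MISS  vc=[]
2: 0x12d (blk 18, set 2) → L1-HIT  vc=[]
3: 0x127 (blk 18, set 2) → L1-HIT  vc=[]
4: 0x108 (blk 16, set 0) → L1-HIT  vc=[]
5: 0x100 (blk 16, set 0) → L1-HIT  vc=[]
6: 0xcb (blk 12, set 0) → MISS  vc=[16]
7: 0xcc (blk 12, set 0) → L1-HIT  vc=[16]
8: 0x126 (blk 18, set 2) → L1-HIT  vc=[16]
9: 0xc7 (blk 12, set 0) → L1-HIT  vc=[16]
10: 0xce (blk 12, set 0) → L1-HIT  vc=[16]
11: 0x127 (blk 18, set 2) → L1-HIT  vc=[16]
12: 0x124 (blk 18, set 2) → L1-HIT  vc=[16]
13: 0xcf (blk 12, set 0) → L1-HIT  vc=[16]
14: 0x64 (blk 6, set 2) → MISS  vc=[16, 18]
15: 0xa5 (blk 10, set 2) → MISS  vc=[16, 18, 6]
16: 0x68 (blk 6, set 2) → VC-HIT  vc=[16, 18, 10]
17: 0x61 (blk 6, set 2) → L1-HIT  vc=[16, 18, 10]
18: 0xa2 (blk 10, set 2) → VC-HIT  vc=[16, 18, 6]
19: 0x66 (blk 6, set 2) → VC-HIT  vc=[16, 18, 10]

VC = [16, 18, 10]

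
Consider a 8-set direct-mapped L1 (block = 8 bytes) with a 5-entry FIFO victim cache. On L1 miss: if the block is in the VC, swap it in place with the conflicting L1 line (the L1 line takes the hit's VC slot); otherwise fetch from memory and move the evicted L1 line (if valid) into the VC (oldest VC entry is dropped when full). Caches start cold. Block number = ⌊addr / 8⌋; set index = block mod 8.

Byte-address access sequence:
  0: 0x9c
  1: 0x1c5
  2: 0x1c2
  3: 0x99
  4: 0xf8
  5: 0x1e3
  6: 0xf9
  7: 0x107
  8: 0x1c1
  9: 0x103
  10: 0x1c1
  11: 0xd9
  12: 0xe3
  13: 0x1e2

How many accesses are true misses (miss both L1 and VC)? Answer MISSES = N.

MISSES = 7

  [0] addr=0x9c blk=19 s=3: MISS | VC []
  [1] addr=0x1c5 blk=56 s=0: MISS | VC []
  [2] addr=0x1c2 blk=56 s=0: L1-HIT | VC []
  [3] addr=0x99 blk=19 s=3: L1-HIT | VC []
  [4] addr=0xf8 blk=31 s=7: MISS | VC []
  [5] addr=0x1e3 blk=60 s=4: MISS | VC []
  [6] addr=0xf9 blk=31 s=7: L1-HIT | VC []
  [7] addr=0x107 blk=32 s=0: MISS | VC [56]
  [8] addr=0x1c1 blk=56 s=0: VC-HIT | VC [32]
  [9] addr=0x103 blk=32 s=0: VC-HIT | VC [56]
  [10] addr=0x1c1 blk=56 s=0: VC-HIT | VC [32]
  [11] addr=0xd9 blk=27 s=3: MISS | VC [32, 19]
  [12] addr=0xe3 blk=28 s=4: MISS | VC [32, 19, 60]
  [13] addr=0x1e2 blk=60 s=4: VC-HIT | VC [32, 19, 28]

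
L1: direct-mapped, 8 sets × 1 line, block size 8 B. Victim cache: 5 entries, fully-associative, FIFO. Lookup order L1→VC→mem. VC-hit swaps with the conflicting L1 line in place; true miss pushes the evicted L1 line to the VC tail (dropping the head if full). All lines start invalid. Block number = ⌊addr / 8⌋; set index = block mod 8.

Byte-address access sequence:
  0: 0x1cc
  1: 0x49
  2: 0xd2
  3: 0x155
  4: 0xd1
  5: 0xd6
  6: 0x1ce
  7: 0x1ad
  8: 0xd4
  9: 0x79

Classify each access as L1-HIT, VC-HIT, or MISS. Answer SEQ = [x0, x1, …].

SEQ = [MISS, MISS, MISS, MISS, VC-HIT, L1-HIT, VC-HIT, MISS, L1-HIT, MISS]

0: 0x1cc (blk 57, set 1) → MISS  vc=[]
1: 0x49 (blk 9, set 1) → MISS  vc=[57]
2: 0xd2 (blk 26, set 2) → MISS  vc=[57]
3: 0x155 (blk 42, set 2) → MISS  vc=[57, 26]
4: 0xd1 (blk 26, set 2) → VC-HIT  vc=[57, 42]
5: 0xd6 (blk 26, set 2) → L1-HIT  vc=[57, 42]
6: 0x1ce (blk 57, set 1) → VC-HIT  vc=[9, 42]
7: 0x1ad (blk 53, set 5) → MISS  vc=[9, 42]
8: 0xd4 (blk 26, set 2) → L1-HIT  vc=[9, 42]
9: 0x79 (blk 15, set 7) → MISS  vc=[9, 42]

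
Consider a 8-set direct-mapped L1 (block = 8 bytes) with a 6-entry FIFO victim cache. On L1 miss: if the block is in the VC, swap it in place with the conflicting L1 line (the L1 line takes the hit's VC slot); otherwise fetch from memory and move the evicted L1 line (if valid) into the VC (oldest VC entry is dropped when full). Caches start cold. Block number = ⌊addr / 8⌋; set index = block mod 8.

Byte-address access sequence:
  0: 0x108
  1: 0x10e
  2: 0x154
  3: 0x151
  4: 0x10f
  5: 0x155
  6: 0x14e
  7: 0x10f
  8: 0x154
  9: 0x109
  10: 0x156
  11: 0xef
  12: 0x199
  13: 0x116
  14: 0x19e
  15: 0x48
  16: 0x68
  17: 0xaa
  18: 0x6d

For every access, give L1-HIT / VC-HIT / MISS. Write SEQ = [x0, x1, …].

  [0] addr=0x108 blk=33 s=1: MISS | VC []
  [1] addr=0x10e blk=33 s=1: L1-HIT | VC []
  [2] addr=0x154 blk=42 s=2: MISS | VC []
  [3] addr=0x151 blk=42 s=2: L1-HIT | VC []
  [4] addr=0x10f blk=33 s=1: L1-HIT | VC []
  [5] addr=0x155 blk=42 s=2: L1-HIT | VC []
  [6] addr=0x14e blk=41 s=1: MISS | VC [33]
  [7] addr=0x10f blk=33 s=1: VC-HIT | VC [41]
  [8] addr=0x154 blk=42 s=2: L1-HIT | VC [41]
  [9] addr=0x109 blk=33 s=1: L1-HIT | VC [41]
  [10] addr=0x156 blk=42 s=2: L1-HIT | VC [41]
  [11] addr=0xef blk=29 s=5: MISS | VC [41]
  [12] addr=0x199 blk=51 s=3: MISS | VC [41]
  [13] addr=0x116 blk=34 s=2: MISS | VC [41, 42]
  [14] addr=0x19e blk=51 s=3: L1-HIT | VC [41, 42]
  [15] addr=0x48 blk=9 s=1: MISS | VC [41, 42, 33]
  [16] addr=0x68 blk=13 s=5: MISS | VC [41, 42, 33, 29]
  [17] addr=0xaa blk=21 s=5: MISS | VC [41, 42, 33, 29, 13]
  [18] addr=0x6d blk=13 s=5: VC-HIT | VC [41, 42, 33, 29, 21]

SEQ = [MISS, L1-HIT, MISS, L1-HIT, L1-HIT, L1-HIT, MISS, VC-HIT, L1-HIT, L1-HIT, L1-HIT, MISS, MISS, MISS, L1-HIT, MISS, MISS, MISS, VC-HIT]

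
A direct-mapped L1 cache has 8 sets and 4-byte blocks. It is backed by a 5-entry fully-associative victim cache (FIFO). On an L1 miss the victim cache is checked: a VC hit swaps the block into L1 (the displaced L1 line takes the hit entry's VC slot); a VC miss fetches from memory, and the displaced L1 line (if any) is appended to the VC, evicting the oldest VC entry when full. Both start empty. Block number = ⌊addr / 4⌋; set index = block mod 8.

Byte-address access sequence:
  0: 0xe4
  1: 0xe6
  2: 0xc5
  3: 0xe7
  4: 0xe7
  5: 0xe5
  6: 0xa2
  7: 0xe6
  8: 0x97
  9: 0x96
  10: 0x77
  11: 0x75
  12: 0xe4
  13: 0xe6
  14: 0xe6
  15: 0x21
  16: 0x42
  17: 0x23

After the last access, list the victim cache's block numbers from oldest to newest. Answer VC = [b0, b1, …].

0: 0xe4 (blk 57, set 1) → MISS  vc=[]
1: 0xe6 (blk 57, set 1) → L1-HIT  vc=[]
2: 0xc5 (blk 49, set 1) → MISS  vc=[57]
3: 0xe7 (blk 57, set 1) → VC-HIT  vc=[49]
4: 0xe7 (blk 57, set 1) → L1-HIT  vc=[49]
5: 0xe5 (blk 57, set 1) → L1-HIT  vc=[49]
6: 0xa2 (blk 40, set 0) → MISS  vc=[49]
7: 0xe6 (blk 57, set 1) → L1-HIT  vc=[49]
8: 0x97 (blk 37, set 5) → MISS  vc=[49]
9: 0x96 (blk 37, set 5) → L1-HIT  vc=[49]
10: 0x77 (blk 29, set 5) → MISS  vc=[49, 37]
11: 0x75 (blk 29, set 5) → L1-HIT  vc=[49, 37]
12: 0xe4 (blk 57, set 1) → L1-HIT  vc=[49, 37]
13: 0xe6 (blk 57, set 1) → L1-HIT  vc=[49, 37]
14: 0xe6 (blk 57, set 1) → L1-HIT  vc=[49, 37]
15: 0x21 (blk 8, set 0) → MISS  vc=[49, 37, 40]
16: 0x42 (blk 16, set 0) → MISS  vc=[49, 37, 40, 8]
17: 0x23 (blk 8, set 0) → VC-HIT  vc=[49, 37, 40, 16]

VC = [49, 37, 40, 16]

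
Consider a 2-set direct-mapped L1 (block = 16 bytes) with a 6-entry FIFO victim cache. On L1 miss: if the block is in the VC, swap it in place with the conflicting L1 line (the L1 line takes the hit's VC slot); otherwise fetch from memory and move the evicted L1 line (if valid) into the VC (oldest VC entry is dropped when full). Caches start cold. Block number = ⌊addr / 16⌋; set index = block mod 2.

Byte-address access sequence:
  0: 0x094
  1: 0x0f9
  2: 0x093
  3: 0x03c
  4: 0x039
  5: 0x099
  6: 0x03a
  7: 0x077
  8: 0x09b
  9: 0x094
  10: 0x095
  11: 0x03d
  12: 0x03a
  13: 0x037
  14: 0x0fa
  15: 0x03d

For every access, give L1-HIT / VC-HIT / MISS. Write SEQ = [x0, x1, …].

0: 0x94 (blk 9, set 1) → MISS  vc=[]
1: 0xf9 (blk 15, set 1) → MISS  vc=[9]
2: 0x93 (blk 9, set 1) → VC-HIT  vc=[15]
3: 0x3c (blk 3, set 1) → MISS  vc=[15, 9]
4: 0x39 (blk 3, set 1) → L1-HIT  vc=[15, 9]
5: 0x99 (blk 9, set 1) → VC-HIT  vc=[15, 3]
6: 0x3a (blk 3, set 1) → VC-HIT  vc=[15, 9]
7: 0x77 (blk 7, set 1) → MISS  vc=[15, 9, 3]
8: 0x9b (blk 9, set 1) → VC-HIT  vc=[15, 7, 3]
9: 0x94 (blk 9, set 1) → L1-HIT  vc=[15, 7, 3]
10: 0x95 (blk 9, set 1) → L1-HIT  vc=[15, 7, 3]
11: 0x3d (blk 3, set 1) → VC-HIT  vc=[15, 7, 9]
12: 0x3a (blk 3, set 1) → L1-HIT  vc=[15, 7, 9]
13: 0x37 (blk 3, set 1) → L1-HIT  vc=[15, 7, 9]
14: 0xfa (blk 15, set 1) → VC-HIT  vc=[3, 7, 9]
15: 0x3d (blk 3, set 1) → VC-HIT  vc=[15, 7, 9]

SEQ = [MISS, MISS, VC-HIT, MISS, L1-HIT, VC-HIT, VC-HIT, MISS, VC-HIT, L1-HIT, L1-HIT, VC-HIT, L1-HIT, L1-HIT, VC-HIT, VC-HIT]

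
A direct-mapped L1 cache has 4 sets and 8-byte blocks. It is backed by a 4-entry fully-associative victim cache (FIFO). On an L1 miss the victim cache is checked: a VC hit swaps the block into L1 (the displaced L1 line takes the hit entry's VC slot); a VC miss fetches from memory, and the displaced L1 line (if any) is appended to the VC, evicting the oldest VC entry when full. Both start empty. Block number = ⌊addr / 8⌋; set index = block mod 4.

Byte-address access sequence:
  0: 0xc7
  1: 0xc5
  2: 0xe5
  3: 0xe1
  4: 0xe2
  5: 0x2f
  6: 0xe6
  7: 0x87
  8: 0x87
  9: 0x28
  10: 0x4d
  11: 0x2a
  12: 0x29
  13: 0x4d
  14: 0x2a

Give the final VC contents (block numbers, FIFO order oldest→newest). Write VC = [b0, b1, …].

VC = [24, 28, 9]

#0 0xc7→b24/s0 MISS; vc=[]
#1 0xc5→b24/s0 L1-HIT; vc=[]
#2 0xe5→b28/s0 MISS; vc=[24]
#3 0xe1→b28/s0 L1-HIT; vc=[24]
#4 0xe2→b28/s0 L1-HIT; vc=[24]
#5 0x2f→b5/s1 MISS; vc=[24]
#6 0xe6→b28/s0 L1-HIT; vc=[24]
#7 0x87→b16/s0 MISS; vc=[24,28]
#8 0x87→b16/s0 L1-HIT; vc=[24,28]
#9 0x28→b5/s1 L1-HIT; vc=[24,28]
#10 0x4d→b9/s1 MISS; vc=[24,28,5]
#11 0x2a→b5/s1 VC-HIT; vc=[24,28,9]
#12 0x29→b5/s1 L1-HIT; vc=[24,28,9]
#13 0x4d→b9/s1 VC-HIT; vc=[24,28,5]
#14 0x2a→b5/s1 VC-HIT; vc=[24,28,9]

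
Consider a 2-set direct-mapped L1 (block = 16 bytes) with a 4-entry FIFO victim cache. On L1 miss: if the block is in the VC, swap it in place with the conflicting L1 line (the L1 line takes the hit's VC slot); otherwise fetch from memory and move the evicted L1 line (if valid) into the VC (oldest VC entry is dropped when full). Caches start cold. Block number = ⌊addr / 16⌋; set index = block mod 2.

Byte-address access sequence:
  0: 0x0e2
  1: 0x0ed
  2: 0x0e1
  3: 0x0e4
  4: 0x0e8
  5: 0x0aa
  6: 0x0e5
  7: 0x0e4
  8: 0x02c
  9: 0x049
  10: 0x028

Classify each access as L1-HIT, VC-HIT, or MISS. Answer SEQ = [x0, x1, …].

  [0] addr=0xe2 blk=14 s=0: MISS | VC []
  [1] addr=0xed blk=14 s=0: L1-HIT | VC []
  [2] addr=0xe1 blk=14 s=0: L1-HIT | VC []
  [3] addr=0xe4 blk=14 s=0: L1-HIT | VC []
  [4] addr=0xe8 blk=14 s=0: L1-HIT | VC []
  [5] addr=0xaa blk=10 s=0: MISS | VC [14]
  [6] addr=0xe5 blk=14 s=0: VC-HIT | VC [10]
  [7] addr=0xe4 blk=14 s=0: L1-HIT | VC [10]
  [8] addr=0x2c blk=2 s=0: MISS | VC [10, 14]
  [9] addr=0x49 blk=4 s=0: MISS | VC [10, 14, 2]
  [10] addr=0x28 blk=2 s=0: VC-HIT | VC [10, 14, 4]

SEQ = [MISS, L1-HIT, L1-HIT, L1-HIT, L1-HIT, MISS, VC-HIT, L1-HIT, MISS, MISS, VC-HIT]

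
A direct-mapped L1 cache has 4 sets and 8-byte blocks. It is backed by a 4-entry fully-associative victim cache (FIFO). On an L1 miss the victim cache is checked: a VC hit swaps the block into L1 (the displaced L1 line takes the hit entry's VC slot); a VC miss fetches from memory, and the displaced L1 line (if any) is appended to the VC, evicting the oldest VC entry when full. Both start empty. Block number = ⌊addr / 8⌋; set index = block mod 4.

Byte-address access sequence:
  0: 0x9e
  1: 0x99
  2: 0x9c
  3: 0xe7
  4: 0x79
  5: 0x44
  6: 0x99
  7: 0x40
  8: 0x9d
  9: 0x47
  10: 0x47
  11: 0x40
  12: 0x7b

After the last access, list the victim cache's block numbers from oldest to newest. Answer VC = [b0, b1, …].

  [0] addr=0x9e blk=19 s=3: MISS | VC []
  [1] addr=0x99 blk=19 s=3: L1-HIT | VC []
  [2] addr=0x9c blk=19 s=3: L1-HIT | VC []
  [3] addr=0xe7 blk=28 s=0: MISS | VC []
  [4] addr=0x79 blk=15 s=3: MISS | VC [19]
  [5] addr=0x44 blk=8 s=0: MISS | VC [19, 28]
  [6] addr=0x99 blk=19 s=3: VC-HIT | VC [15, 28]
  [7] addr=0x40 blk=8 s=0: L1-HIT | VC [15, 28]
  [8] addr=0x9d blk=19 s=3: L1-HIT | VC [15, 28]
  [9] addr=0x47 blk=8 s=0: L1-HIT | VC [15, 28]
  [10] addr=0x47 blk=8 s=0: L1-HIT | VC [15, 28]
  [11] addr=0x40 blk=8 s=0: L1-HIT | VC [15, 28]
  [12] addr=0x7b blk=15 s=3: VC-HIT | VC [19, 28]

VC = [19, 28]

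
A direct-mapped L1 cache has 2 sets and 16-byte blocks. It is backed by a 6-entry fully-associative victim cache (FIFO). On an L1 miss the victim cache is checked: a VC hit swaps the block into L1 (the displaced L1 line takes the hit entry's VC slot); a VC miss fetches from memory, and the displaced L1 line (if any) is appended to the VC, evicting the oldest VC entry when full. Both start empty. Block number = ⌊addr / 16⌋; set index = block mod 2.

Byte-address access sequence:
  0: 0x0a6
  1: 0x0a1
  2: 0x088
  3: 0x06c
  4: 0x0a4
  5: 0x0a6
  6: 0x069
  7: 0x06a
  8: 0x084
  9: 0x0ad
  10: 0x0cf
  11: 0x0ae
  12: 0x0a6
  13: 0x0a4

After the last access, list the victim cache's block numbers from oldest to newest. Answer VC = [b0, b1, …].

VC = [8, 6, 12]

#0 0xa6→b10/s0 MISS; vc=[]
#1 0xa1→b10/s0 L1-HIT; vc=[]
#2 0x88→b8/s0 MISS; vc=[10]
#3 0x6c→b6/s0 MISS; vc=[10,8]
#4 0xa4→b10/s0 VC-HIT; vc=[6,8]
#5 0xa6→b10/s0 L1-HIT; vc=[6,8]
#6 0x69→b6/s0 VC-HIT; vc=[10,8]
#7 0x6a→b6/s0 L1-HIT; vc=[10,8]
#8 0x84→b8/s0 VC-HIT; vc=[10,6]
#9 0xad→b10/s0 VC-HIT; vc=[8,6]
#10 0xcf→b12/s0 MISS; vc=[8,6,10]
#11 0xae→b10/s0 VC-HIT; vc=[8,6,12]
#12 0xa6→b10/s0 L1-HIT; vc=[8,6,12]
#13 0xa4→b10/s0 L1-HIT; vc=[8,6,12]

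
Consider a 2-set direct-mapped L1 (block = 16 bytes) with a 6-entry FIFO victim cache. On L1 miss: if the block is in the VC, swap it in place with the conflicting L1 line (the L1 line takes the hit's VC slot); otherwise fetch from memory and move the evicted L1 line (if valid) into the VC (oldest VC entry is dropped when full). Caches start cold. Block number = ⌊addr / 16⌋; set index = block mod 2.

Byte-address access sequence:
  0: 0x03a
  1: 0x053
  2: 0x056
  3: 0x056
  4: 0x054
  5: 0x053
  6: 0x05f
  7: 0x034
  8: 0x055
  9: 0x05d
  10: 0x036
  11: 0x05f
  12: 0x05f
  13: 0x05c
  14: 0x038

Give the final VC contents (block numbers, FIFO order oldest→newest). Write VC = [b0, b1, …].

  [0] addr=0x3a blk=3 s=1: MISS | VC []
  [1] addr=0x53 blk=5 s=1: MISS | VC [3]
  [2] addr=0x56 blk=5 s=1: L1-HIT | VC [3]
  [3] addr=0x56 blk=5 s=1: L1-HIT | VC [3]
  [4] addr=0x54 blk=5 s=1: L1-HIT | VC [3]
  [5] addr=0x53 blk=5 s=1: L1-HIT | VC [3]
  [6] addr=0x5f blk=5 s=1: L1-HIT | VC [3]
  [7] addr=0x34 blk=3 s=1: VC-HIT | VC [5]
  [8] addr=0x55 blk=5 s=1: VC-HIT | VC [3]
  [9] addr=0x5d blk=5 s=1: L1-HIT | VC [3]
  [10] addr=0x36 blk=3 s=1: VC-HIT | VC [5]
  [11] addr=0x5f blk=5 s=1: VC-HIT | VC [3]
  [12] addr=0x5f blk=5 s=1: L1-HIT | VC [3]
  [13] addr=0x5c blk=5 s=1: L1-HIT | VC [3]
  [14] addr=0x38 blk=3 s=1: VC-HIT | VC [5]

VC = [5]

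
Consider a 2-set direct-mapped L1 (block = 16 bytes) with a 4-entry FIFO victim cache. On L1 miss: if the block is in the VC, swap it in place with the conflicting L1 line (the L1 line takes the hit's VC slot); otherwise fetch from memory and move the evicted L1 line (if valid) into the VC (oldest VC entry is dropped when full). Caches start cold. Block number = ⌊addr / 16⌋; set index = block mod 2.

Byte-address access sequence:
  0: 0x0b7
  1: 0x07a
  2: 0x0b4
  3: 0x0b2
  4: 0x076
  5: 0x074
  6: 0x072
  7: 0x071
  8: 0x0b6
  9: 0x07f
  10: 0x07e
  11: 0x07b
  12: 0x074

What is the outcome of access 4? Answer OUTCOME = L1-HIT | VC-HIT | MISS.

OUTCOME = VC-HIT

#0 0xb7→b11/s1 MISS; vc=[]
#1 0x7a→b7/s1 MISS; vc=[11]
#2 0xb4→b11/s1 VC-HIT; vc=[7]
#3 0xb2→b11/s1 L1-HIT; vc=[7]
#4 0x76→b7/s1 VC-HIT; vc=[11]
#5 0x74→b7/s1 L1-HIT; vc=[11]
#6 0x72→b7/s1 L1-HIT; vc=[11]
#7 0x71→b7/s1 L1-HIT; vc=[11]
#8 0xb6→b11/s1 VC-HIT; vc=[7]
#9 0x7f→b7/s1 VC-HIT; vc=[11]
#10 0x7e→b7/s1 L1-HIT; vc=[11]
#11 0x7b→b7/s1 L1-HIT; vc=[11]
#12 0x74→b7/s1 L1-HIT; vc=[11]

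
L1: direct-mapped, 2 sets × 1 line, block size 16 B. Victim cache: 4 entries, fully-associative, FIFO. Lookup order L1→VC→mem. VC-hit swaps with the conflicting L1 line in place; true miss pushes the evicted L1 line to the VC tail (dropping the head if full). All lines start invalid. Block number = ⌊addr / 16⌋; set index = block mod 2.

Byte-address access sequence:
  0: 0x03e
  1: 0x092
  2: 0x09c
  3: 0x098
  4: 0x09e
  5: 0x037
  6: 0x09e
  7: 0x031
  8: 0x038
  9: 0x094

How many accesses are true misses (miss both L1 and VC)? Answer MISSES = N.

0: 0x3e (blk 3, set 1) → MISS  vc=[]
1: 0x92 (blk 9, set 1) → MISS  vc=[3]
2: 0x9c (blk 9, set 1) → L1-HIT  vc=[3]
3: 0x98 (blk 9, set 1) → L1-HIT  vc=[3]
4: 0x9e (blk 9, set 1) → L1-HIT  vc=[3]
5: 0x37 (blk 3, set 1) → VC-HIT  vc=[9]
6: 0x9e (blk 9, set 1) → VC-HIT  vc=[3]
7: 0x31 (blk 3, set 1) → VC-HIT  vc=[9]
8: 0x38 (blk 3, set 1) → L1-HIT  vc=[9]
9: 0x94 (blk 9, set 1) → VC-HIT  vc=[3]

MISSES = 2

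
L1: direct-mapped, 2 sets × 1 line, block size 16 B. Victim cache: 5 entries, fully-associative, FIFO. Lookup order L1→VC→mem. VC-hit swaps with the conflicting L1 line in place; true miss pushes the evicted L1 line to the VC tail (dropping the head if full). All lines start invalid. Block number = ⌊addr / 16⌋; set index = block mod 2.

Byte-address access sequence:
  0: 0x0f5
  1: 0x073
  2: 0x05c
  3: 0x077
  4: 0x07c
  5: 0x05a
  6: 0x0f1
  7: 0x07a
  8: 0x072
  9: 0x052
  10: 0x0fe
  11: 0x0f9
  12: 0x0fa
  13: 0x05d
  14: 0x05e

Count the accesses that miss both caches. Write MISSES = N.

#0 0xf5→b15/s1 MISS; vc=[]
#1 0x73→b7/s1 MISS; vc=[15]
#2 0x5c→b5/s1 MISS; vc=[15,7]
#3 0x77→b7/s1 VC-HIT; vc=[15,5]
#4 0x7c→b7/s1 L1-HIT; vc=[15,5]
#5 0x5a→b5/s1 VC-HIT; vc=[15,7]
#6 0xf1→b15/s1 VC-HIT; vc=[5,7]
#7 0x7a→b7/s1 VC-HIT; vc=[5,15]
#8 0x72→b7/s1 L1-HIT; vc=[5,15]
#9 0x52→b5/s1 VC-HIT; vc=[7,15]
#10 0xfe→b15/s1 VC-HIT; vc=[7,5]
#11 0xf9→b15/s1 L1-HIT; vc=[7,5]
#12 0xfa→b15/s1 L1-HIT; vc=[7,5]
#13 0x5d→b5/s1 VC-HIT; vc=[7,15]
#14 0x5e→b5/s1 L1-HIT; vc=[7,15]

MISSES = 3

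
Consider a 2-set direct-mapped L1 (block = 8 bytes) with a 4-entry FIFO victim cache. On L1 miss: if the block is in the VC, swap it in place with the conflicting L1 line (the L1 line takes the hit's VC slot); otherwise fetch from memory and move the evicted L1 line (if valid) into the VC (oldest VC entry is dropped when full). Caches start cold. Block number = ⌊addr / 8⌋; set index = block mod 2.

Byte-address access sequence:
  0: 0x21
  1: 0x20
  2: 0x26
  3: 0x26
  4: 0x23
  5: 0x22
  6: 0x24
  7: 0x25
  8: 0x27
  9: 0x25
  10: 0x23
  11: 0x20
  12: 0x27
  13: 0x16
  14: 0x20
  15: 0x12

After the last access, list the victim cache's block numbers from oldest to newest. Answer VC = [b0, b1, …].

#0 0x21→b4/s0 MISS; vc=[]
#1 0x20→b4/s0 L1-HIT; vc=[]
#2 0x26→b4/s0 L1-HIT; vc=[]
#3 0x26→b4/s0 L1-HIT; vc=[]
#4 0x23→b4/s0 L1-HIT; vc=[]
#5 0x22→b4/s0 L1-HIT; vc=[]
#6 0x24→b4/s0 L1-HIT; vc=[]
#7 0x25→b4/s0 L1-HIT; vc=[]
#8 0x27→b4/s0 L1-HIT; vc=[]
#9 0x25→b4/s0 L1-HIT; vc=[]
#10 0x23→b4/s0 L1-HIT; vc=[]
#11 0x20→b4/s0 L1-HIT; vc=[]
#12 0x27→b4/s0 L1-HIT; vc=[]
#13 0x16→b2/s0 MISS; vc=[4]
#14 0x20→b4/s0 VC-HIT; vc=[2]
#15 0x12→b2/s0 VC-HIT; vc=[4]

VC = [4]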